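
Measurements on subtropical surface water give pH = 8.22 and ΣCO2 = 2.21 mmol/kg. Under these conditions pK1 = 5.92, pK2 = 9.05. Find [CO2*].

[CO2*] = 9.61 μmol/kg

α₀ = 1 / (1 + K1/[H⁺] + K1K2/[H⁺]²) = 1 / (1 + 10^+2.30 + 10^+1.47)
   = 1 / (1 + 199.53 + 29.512) = 1/230.04 = 0.004347
[CO2*] = α₀ × DIC = 0.004347 × 2.21 = 0.00961 mmol/kg = 9.61 μmol/kg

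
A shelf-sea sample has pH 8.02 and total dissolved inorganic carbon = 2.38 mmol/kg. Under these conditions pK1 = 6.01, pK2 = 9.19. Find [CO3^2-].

α₂ = 1 / (1 + [H⁺]/K2 + [H⁺]²/(K1K2)) = 1 / (1 + 10^+1.17 + 10^-0.84)
   = 1 / (1 + 14.791 + 0.14454) = 1/15.936 = 0.06275
[CO3²⁻] = α₂ × DIC = 0.06275 × 2.38 = 0.149 mmol/kg

[CO3²⁻] = 0.149 mmol/kg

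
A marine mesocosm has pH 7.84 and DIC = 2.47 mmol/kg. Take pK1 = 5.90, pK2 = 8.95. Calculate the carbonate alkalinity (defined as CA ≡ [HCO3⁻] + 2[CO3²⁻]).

CA = [HCO3⁻] + 2[CO3²⁻] = (α₁ + 2α₂)·DIC
At pH 7.84: [H⁺]/K1 = 10^-1.94 = 0.011482, K2/[H⁺] = 10^-1.11 = 0.077625
α₁ = 1/(1 + 0.011482 + 0.077625) = 1/1.0891 = 0.9182; α₂ = α₁·K2/[H⁺] = 0.07127
α₁ + 2α₂ = 1.0607
CA = 1.0607 × 2.47 = 2.62 mmol/kg

CA = 2.62 mmol/kg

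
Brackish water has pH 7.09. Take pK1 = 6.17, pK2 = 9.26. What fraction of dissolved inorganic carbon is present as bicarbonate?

α₁ = 0.887

α₁ = 1 / (1 + [H⁺]/K1 + K2/[H⁺]) = 1 / (1 + 10^-0.92 + 10^-2.17)
   = 1 / (1 + 0.12023 + 0.0067608) = 1/1.1270 = 0.8873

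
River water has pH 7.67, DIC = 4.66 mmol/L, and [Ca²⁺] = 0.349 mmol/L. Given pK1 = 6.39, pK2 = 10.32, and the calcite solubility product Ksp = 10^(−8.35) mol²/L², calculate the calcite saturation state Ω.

α₂ = 1 / (1 + [H⁺]/K2 + [H⁺]²/(K1K2)) = 1 / (1 + 10^+2.65 + 10^+1.37)
   = 1 / (1 + 446.68 + 23.442) = 1/471.13 = 0.002123
[CO3²⁻] = α₂ × DIC = 0.002123 × 4.66 = 0.009891 mmol/L = 9.891 μmol/L
Ksp = 10^(−8.35) = 4.467×10^-9
Ω = [Ca²⁺][CO3²⁻]/Ksp = (0.349×10^-3)(9.891×10^-6) / 4.467×10^-9 = 0.773

Ω = 0.773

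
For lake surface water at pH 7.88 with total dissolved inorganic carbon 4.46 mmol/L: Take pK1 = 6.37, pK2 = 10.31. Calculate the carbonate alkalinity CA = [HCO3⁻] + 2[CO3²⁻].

CA = 4.34 mmol/L

CA = [HCO3⁻] + 2[CO3²⁻] = (α₁ + 2α₂)·DIC
At pH 7.88: [H⁺]/K1 = 10^-1.51 = 0.030903, K2/[H⁺] = 10^-2.43 = 0.0037154
α₁ = 1/(1 + 0.030903 + 0.0037154) = 1/1.0346 = 0.9665; α₂ = α₁·K2/[H⁺] = 0.003591
α₁ + 2α₂ = 0.9737
CA = 0.9737 × 4.46 = 4.34 mmol/L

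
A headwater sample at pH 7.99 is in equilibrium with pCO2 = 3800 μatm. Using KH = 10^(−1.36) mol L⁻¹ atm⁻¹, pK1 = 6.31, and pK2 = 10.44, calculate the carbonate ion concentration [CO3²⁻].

[CO2*] = KH · pCO2 = 10^(−1.36) × 3800×10^-6 = 1.659×10^-4 mol/L
α₀ = 1/(1 + K1/[H⁺] + K1K2/[H⁺]²) = 1/(1 + 10^+1.68 + 10^-0.77) = 0.02039
DIC = [CO2*]/α₀ = 1.659×10^-4 / 0.02039 = 8.133 mmol/L
[CO3²⁻] = α₂·DIC; α₂ = 0.003463, so [CO3²⁻] = 0.003463 × 8.133 = 0.0282 mmol/L

[CO3²⁻] = 0.0282 mmol/L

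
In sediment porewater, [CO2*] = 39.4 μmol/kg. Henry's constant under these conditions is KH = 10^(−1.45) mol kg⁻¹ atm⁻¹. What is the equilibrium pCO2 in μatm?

pCO2 = 1110 μatm

KH = 10^(−1.45) = 3.548×10^-2 mol kg⁻¹ atm⁻¹
pCO2 = [CO2*]/KH = 39.4×10^-6 / 3.548×10^-2 = 1.11×10^-3 atm = 1110 μatm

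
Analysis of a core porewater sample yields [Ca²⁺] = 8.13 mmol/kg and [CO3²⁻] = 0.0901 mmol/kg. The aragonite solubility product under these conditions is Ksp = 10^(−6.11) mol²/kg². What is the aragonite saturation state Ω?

Ksp = 10^(−6.11) = 7.762×10^-7
Ω = [Ca²⁺][CO3²⁻]/Ksp = (8.13×10^-3)(0.0901×10^-3) / 7.762×10^-7 = 0.944

Ω = 0.944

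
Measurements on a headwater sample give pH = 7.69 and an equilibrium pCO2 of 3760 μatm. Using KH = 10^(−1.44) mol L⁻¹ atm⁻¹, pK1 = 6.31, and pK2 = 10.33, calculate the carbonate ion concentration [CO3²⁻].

[CO2*] = KH · pCO2 = 10^(−1.44) × 3760×10^-6 = 1.365×10^-4 mol/L
α₀ = 1/(1 + K1/[H⁺] + K1K2/[H⁺]²) = 1/(1 + 10^+1.38 + 10^-1.26) = 0.03993
DIC = [CO2*]/α₀ = 1.365×10^-4 / 0.03993 = 3.419 mmol/L
[CO3²⁻] = α₂·DIC; α₂ = 0.002194, so [CO3²⁻] = 0.002194 × 3.419 = 0.00750 mmol/L = 7.50 μmol/L

[CO3²⁻] = 7.50 μmol/L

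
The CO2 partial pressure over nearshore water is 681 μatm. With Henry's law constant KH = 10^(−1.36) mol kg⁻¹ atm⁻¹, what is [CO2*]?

[CO2*] = 29.7 μmol/kg

KH = 10^(−1.36) = 4.365×10^-2 mol kg⁻¹ atm⁻¹
[CO2*] = KH · pCO2 = 4.365×10^-2 × 681×10^-6 atm = 2.97×10^-5 mol/kg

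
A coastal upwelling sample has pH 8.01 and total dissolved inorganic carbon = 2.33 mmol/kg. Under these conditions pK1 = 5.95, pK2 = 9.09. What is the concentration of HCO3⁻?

α₁ = 1 / (1 + [H⁺]/K1 + K2/[H⁺]) = 1 / (1 + 10^-2.06 + 10^-1.08)
   = 1 / (1 + 0.0087096 + 0.083176) = 1/1.0919 = 0.9158
[HCO3⁻] = α₁ × DIC = 0.9158 × 2.33 = 2.13 mmol/kg

[HCO3⁻] = 2.13 mmol/kg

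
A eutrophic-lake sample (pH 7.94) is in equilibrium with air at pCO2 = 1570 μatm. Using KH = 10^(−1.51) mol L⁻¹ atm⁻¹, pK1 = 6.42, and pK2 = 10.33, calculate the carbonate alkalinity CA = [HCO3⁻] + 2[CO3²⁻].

[CO2*] = KH · pCO2 = 10^(−1.51) × 1570×10^-6 = 4.852×10^-5 mol/L
α₀ = 1/(1 + K1/[H⁺] + K1K2/[H⁺]²) = 1/(1 + 10^+1.52 + 10^-0.87) = 0.02920
DIC = [CO2*]/α₀ = 4.852×10^-5 / 0.02920 = 1.662 mmol/L
CA = (α₁ + 2α₂)·DIC = (0.9669 + 2×0.003939) × 1.662 = 1.62 mmol/L

CA = 1.62 mmol/L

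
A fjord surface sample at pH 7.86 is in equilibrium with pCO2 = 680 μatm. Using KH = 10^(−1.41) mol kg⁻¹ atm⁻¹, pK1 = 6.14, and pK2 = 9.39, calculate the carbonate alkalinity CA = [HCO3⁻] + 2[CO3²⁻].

[CO2*] = KH · pCO2 = 10^(−1.41) × 680×10^-6 = 2.646×10^-5 mol/kg
α₀ = 1/(1 + K1/[H⁺] + K1K2/[H⁺]²) = 1/(1 + 10^+1.72 + 10^+0.19) = 0.01817
DIC = [CO2*]/α₀ = 2.646×10^-5 / 0.01817 = 1.456 mmol/kg
CA = (α₁ + 2α₂)·DIC = (0.9537 + 2×0.02815) × 1.456 = 1.47 mmol/kg

CA = 1.47 mmol/kg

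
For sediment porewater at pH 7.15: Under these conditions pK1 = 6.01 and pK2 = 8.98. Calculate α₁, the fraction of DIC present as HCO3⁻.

α₁ = 1 / (1 + [H⁺]/K1 + K2/[H⁺]) = 1 / (1 + 10^-1.14 + 10^-1.83)
   = 1 / (1 + 0.072444 + 0.014791) = 1/1.0872 = 0.9198

α₁ = 0.920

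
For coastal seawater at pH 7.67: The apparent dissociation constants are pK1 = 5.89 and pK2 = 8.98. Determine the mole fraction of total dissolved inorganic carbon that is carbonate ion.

α₂ = 0.0460

α₂ = 1 / (1 + [H⁺]/K2 + [H⁺]²/(K1K2)) = 1 / (1 + 10^+1.31 + 10^-0.47)
   = 1 / (1 + 20.417 + 0.33884) = 1/21.756 = 0.04596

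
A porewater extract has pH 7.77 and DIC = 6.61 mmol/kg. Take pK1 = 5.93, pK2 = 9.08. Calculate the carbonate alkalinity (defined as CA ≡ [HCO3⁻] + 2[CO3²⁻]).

CA = [HCO3⁻] + 2[CO3²⁻] = (α₁ + 2α₂)·DIC
At pH 7.77: [H⁺]/K1 = 10^-1.84 = 0.014454, K2/[H⁺] = 10^-1.31 = 0.048978
α₁ = 1/(1 + 0.014454 + 0.048978) = 1/1.0634 = 0.9404; α₂ = α₁·K2/[H⁺] = 0.04606
α₁ + 2α₂ = 1.0325
CA = 1.0325 × 6.61 = 6.82 mmol/kg

CA = 6.82 mmol/kg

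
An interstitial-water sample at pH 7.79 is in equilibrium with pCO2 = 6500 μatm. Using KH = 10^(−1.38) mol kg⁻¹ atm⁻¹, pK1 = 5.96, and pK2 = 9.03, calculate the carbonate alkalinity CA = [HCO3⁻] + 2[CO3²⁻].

[CO2*] = KH · pCO2 = 10^(−1.38) × 6500×10^-6 = 2.710×10^-4 mol/kg
α₀ = 1/(1 + K1/[H⁺] + K1K2/[H⁺]²) = 1/(1 + 10^+1.83 + 10^+0.59) = 0.01379
DIC = [CO2*]/α₀ = 2.710×10^-4 / 0.01379 = 19.64 mmol/kg
CA = (α₁ + 2α₂)·DIC = (0.9325 + 2×0.05366) × 19.64 = 20.4 mmol/kg

CA = 20.4 mmol/kg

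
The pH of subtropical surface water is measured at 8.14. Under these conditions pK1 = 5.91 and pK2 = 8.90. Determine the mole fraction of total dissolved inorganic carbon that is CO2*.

α₀ = 1 / (1 + K1/[H⁺] + K1K2/[H⁺]²) = 1 / (1 + 10^+2.23 + 10^+1.47)
   = 1 / (1 + 169.82 + 29.512) = 1/200.34 = 0.004992

α₀ = 0.00499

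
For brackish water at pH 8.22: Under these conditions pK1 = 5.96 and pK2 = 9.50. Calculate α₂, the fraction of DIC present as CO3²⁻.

α₂ = 0.0496

α₂ = 1 / (1 + [H⁺]/K2 + [H⁺]²/(K1K2)) = 1 / (1 + 10^+1.28 + 10^-0.98)
   = 1 / (1 + 19.055 + 0.10471) = 1/20.159 = 0.04960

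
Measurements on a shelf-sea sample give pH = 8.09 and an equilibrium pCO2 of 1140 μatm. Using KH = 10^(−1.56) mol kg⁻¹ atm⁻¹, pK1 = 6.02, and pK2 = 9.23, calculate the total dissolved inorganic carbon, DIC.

[CO2*] = KH · pCO2 = 10^(−1.56) × 1140×10^-6 = 3.140×10^-5 mol/kg
α₀ = 1/(1 + K1/[H⁺] + K1K2/[H⁺]²) = 1/(1 + 10^+2.07 + 10^+0.93) = 0.007874
DIC = [CO2*]/α₀ = 3.140×10^-5 / 0.007874 = 3.99 mmol/kg

DIC = 3.99 mmol/kg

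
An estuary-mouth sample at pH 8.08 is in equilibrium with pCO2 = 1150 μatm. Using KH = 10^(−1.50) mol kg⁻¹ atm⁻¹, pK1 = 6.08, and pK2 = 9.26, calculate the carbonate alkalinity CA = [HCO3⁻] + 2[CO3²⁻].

CA = 4.12 mmol/kg

[CO2*] = KH · pCO2 = 10^(−1.50) × 1150×10^-6 = 3.637×10^-5 mol/kg
α₀ = 1/(1 + K1/[H⁺] + K1K2/[H⁺]²) = 1/(1 + 10^+2.00 + 10^+0.82) = 0.009293
DIC = [CO2*]/α₀ = 3.637×10^-5 / 0.009293 = 3.913 mmol/kg
CA = (α₁ + 2α₂)·DIC = (0.9293 + 2×0.06140) × 3.913 = 4.12 mmol/kg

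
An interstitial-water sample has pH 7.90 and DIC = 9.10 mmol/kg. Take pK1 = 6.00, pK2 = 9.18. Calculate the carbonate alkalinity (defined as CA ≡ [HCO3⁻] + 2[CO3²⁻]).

CA = 9.44 mmol/kg

CA = [HCO3⁻] + 2[CO3²⁻] = (α₁ + 2α₂)·DIC
At pH 7.90: [H⁺]/K1 = 10^-1.90 = 0.012589, K2/[H⁺] = 10^-1.28 = 0.052481
α₁ = 1/(1 + 0.012589 + 0.052481) = 1/1.0651 = 0.9389; α₂ = α₁·K2/[H⁺] = 0.04927
α₁ + 2α₂ = 1.0375
CA = 1.0375 × 9.10 = 9.44 mmol/kg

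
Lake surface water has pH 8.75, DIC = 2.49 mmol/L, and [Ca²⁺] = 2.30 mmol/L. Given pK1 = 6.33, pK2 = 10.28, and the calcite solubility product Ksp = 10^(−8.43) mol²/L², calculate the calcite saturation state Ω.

Ω = 44.0

α₂ = 1 / (1 + [H⁺]/K2 + [H⁺]²/(K1K2)) = 1 / (1 + 10^+1.53 + 10^-0.89)
   = 1 / (1 + 33.884 + 0.12882) = 1/35.013 = 0.02856
[CO3²⁻] = α₂ × DIC = 0.02856 × 2.49 = 0.07112 mmol/L
Ksp = 10^(−8.43) = 3.715×10^-9
Ω = [Ca²⁺][CO3²⁻]/Ksp = (2.30×10^-3)(7.112×10^-5) / 3.715×10^-9 = 44.0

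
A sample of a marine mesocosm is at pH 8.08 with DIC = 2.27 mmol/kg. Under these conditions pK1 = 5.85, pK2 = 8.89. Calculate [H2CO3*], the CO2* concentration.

α₀ = 1 / (1 + K1/[H⁺] + K1K2/[H⁺]²) = 1 / (1 + 10^+2.23 + 10^+1.42)
   = 1 / (1 + 169.82 + 26.303) = 1/197.13 = 0.005073
[CO2*] = α₀ × DIC = 0.005073 × 2.27 = 0.0115 mmol/kg = 11.5 μmol/kg

[CO2*] = 11.5 μmol/kg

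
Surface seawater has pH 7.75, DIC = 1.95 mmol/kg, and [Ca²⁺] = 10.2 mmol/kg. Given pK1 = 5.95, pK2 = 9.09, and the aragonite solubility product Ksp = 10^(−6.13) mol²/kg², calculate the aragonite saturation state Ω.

α₂ = 1 / (1 + [H⁺]/K2 + [H⁺]²/(K1K2)) = 1 / (1 + 10^+1.34 + 10^-0.46)
   = 1 / (1 + 21.878 + 0.34674) = 1/23.224 = 0.04306
[CO3²⁻] = α₂ × DIC = 0.04306 × 1.95 = 0.08396 mmol/kg
Ksp = 10^(−6.13) = 7.413×10^-7
Ω = [Ca²⁺][CO3²⁻]/Ksp = (10.2×10^-3)(8.396×10^-5) / 7.413×10^-7 = 1.16

Ω = 1.16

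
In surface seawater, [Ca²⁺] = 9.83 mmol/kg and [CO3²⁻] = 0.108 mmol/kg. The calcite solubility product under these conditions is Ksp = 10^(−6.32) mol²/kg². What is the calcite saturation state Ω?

Ksp = 10^(−6.32) = 4.786×10^-7
Ω = [Ca²⁺][CO3²⁻]/Ksp = (9.83×10^-3)(0.108×10^-3) / 4.786×10^-7 = 2.22

Ω = 2.22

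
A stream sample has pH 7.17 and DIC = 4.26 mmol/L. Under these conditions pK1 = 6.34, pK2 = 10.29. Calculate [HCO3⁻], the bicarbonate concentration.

[HCO3⁻] = 3.71 mmol/L

α₁ = 1 / (1 + [H⁺]/K1 + K2/[H⁺]) = 1 / (1 + 10^-0.83 + 10^-3.12)
   = 1 / (1 + 0.14791 + 0.00075858) = 1/1.1487 = 0.8706
[HCO3⁻] = α₁ × DIC = 0.8706 × 4.26 = 3.71 mmol/L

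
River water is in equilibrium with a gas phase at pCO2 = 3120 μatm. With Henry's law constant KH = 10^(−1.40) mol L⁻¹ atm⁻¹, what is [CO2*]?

KH = 10^(−1.40) = 3.981×10^-2 mol L⁻¹ atm⁻¹
[CO2*] = KH · pCO2 = 3.981×10^-2 × 3120×10^-6 atm = 1.24×10^-4 mol/L

[CO2*] = 124 μmol/L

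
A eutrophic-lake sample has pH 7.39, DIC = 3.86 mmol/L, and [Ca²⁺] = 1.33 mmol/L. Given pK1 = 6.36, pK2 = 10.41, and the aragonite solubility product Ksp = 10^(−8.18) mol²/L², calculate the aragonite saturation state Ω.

Ω = 0.678

α₂ = 1 / (1 + [H⁺]/K2 + [H⁺]²/(K1K2)) = 1 / (1 + 10^+3.02 + 10^+1.99)
   = 1 / (1 + 1047.1 + 97.724) = 1/1145.9 = 0.0008727
[CO3²⁻] = α₂ × DIC = 0.0008727 × 3.86 = 0.003369 mmol/L = 3.369 μmol/L
Ksp = 10^(−8.18) = 6.607×10^-9
Ω = [Ca²⁺][CO3²⁻]/Ksp = (1.33×10^-3)(3.369×10^-6) / 6.607×10^-9 = 0.678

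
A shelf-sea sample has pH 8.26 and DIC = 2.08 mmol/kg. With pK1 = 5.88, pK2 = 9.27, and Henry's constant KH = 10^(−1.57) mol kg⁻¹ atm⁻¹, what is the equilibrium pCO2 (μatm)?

pCO2 = 292 μatm

α₀ = 1 / (1 + K1/[H⁺] + K1K2/[H⁺]²) = 1 / (1 + 10^+2.38 + 10^+1.37)
   = 1 / (1 + 239.88 + 23.442) = 1/264.33 = 0.003783
[CO2*] = α₀ × DIC = 0.003783 × 2.08 = 0.007869 mmol/kg = 7.869 μmol/kg
pCO2 = [CO2*]/KH = 7.869×10^-6 / 2.692×10^-2 = 292 μatm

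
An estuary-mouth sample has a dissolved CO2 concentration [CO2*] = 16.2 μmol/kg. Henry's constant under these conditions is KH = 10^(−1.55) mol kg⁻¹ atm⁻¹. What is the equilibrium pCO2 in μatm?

pCO2 = 575 μatm

KH = 10^(−1.55) = 2.818×10^-2 mol kg⁻¹ atm⁻¹
pCO2 = [CO2*]/KH = 16.2×10^-6 / 2.818×10^-2 = 5.75×10^-4 atm = 575 μatm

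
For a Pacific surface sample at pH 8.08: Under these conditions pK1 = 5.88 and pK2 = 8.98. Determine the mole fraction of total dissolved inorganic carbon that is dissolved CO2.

α₀ = 0.00557

α₀ = 1 / (1 + K1/[H⁺] + K1K2/[H⁺]²) = 1 / (1 + 10^+2.20 + 10^+1.30)
   = 1 / (1 + 158.49 + 19.953) = 1/179.44 = 0.005573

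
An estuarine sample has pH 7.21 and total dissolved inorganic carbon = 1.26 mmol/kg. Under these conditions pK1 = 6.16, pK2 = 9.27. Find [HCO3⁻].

α₁ = 1 / (1 + [H⁺]/K1 + K2/[H⁺]) = 1 / (1 + 10^-1.05 + 10^-2.06)
   = 1 / (1 + 0.089125 + 0.0087096) = 1/1.0978 = 0.9109
[HCO3⁻] = α₁ × DIC = 0.9109 × 1.26 = 1.15 mmol/kg

[HCO3⁻] = 1.15 mmol/kg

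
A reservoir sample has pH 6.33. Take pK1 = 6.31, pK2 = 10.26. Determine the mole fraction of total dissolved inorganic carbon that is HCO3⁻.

α₁ = 1 / (1 + [H⁺]/K1 + K2/[H⁺]) = 1 / (1 + 10^-0.02 + 10^-3.93)
   = 1 / (1 + 0.95499 + 0.00011749) = 1/1.9551 = 0.5115

α₁ = 0.511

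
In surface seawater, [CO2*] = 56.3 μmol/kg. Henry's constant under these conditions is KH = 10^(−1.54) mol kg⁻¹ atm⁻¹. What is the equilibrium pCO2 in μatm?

pCO2 = 1950 μatm

KH = 10^(−1.54) = 2.884×10^-2 mol kg⁻¹ atm⁻¹
pCO2 = [CO2*]/KH = 56.3×10^-6 / 2.884×10^-2 = 1.95×10^-3 atm = 1950 μatm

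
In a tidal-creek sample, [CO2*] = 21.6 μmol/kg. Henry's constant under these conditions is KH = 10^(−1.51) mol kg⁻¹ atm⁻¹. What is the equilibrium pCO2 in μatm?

pCO2 = 699 μatm

KH = 10^(−1.51) = 3.090×10^-2 mol kg⁻¹ atm⁻¹
pCO2 = [CO2*]/KH = 21.6×10^-6 / 3.090×10^-2 = 6.99×10^-4 atm = 699 μatm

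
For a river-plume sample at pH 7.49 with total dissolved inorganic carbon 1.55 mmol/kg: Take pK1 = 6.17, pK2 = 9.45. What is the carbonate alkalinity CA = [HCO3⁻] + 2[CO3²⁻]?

CA = 1.50 mmol/kg

CA = [HCO3⁻] + 2[CO3²⁻] = (α₁ + 2α₂)·DIC
At pH 7.49: [H⁺]/K1 = 10^-1.32 = 0.047863, K2/[H⁺] = 10^-1.96 = 0.010965
α₁ = 1/(1 + 0.047863 + 0.010965) = 1/1.0588 = 0.9444; α₂ = α₁·K2/[H⁺] = 0.01036
α₁ + 2α₂ = 0.9652
CA = 0.9652 × 1.55 = 1.50 mmol/kg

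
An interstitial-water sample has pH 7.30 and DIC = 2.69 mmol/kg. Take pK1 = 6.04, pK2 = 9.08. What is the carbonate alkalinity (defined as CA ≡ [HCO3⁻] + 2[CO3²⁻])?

CA = [HCO3⁻] + 2[CO3²⁻] = (α₁ + 2α₂)·DIC
At pH 7.30: [H⁺]/K1 = 10^-1.26 = 0.054954, K2/[H⁺] = 10^-1.78 = 0.016596
α₁ = 1/(1 + 0.054954 + 0.016596) = 1/1.0715 = 0.9332; α₂ = α₁·K2/[H⁺] = 0.01549
α₁ + 2α₂ = 0.9642
CA = 0.9642 × 2.69 = 2.59 mmol/kg

CA = 2.59 mmol/kg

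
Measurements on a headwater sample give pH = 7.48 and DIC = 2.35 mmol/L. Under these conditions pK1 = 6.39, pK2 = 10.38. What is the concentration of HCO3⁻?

α₁ = 1 / (1 + [H⁺]/K1 + K2/[H⁺]) = 1 / (1 + 10^-1.09 + 10^-2.90)
   = 1 / (1 + 0.081283 + 0.0012589) = 1/1.0825 = 0.9238
[HCO3⁻] = α₁ × DIC = 0.9238 × 2.35 = 2.17 mmol/L

[HCO3⁻] = 2.17 mmol/L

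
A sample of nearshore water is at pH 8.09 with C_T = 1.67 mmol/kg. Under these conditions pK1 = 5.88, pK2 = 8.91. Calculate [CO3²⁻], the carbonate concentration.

[CO3²⁻] = 0.218 mmol/kg

α₂ = 1 / (1 + [H⁺]/K2 + [H⁺]²/(K1K2)) = 1 / (1 + 10^+0.82 + 10^-1.39)
   = 1 / (1 + 6.6069 + 0.040738) = 1/7.6477 = 0.1308
[CO3²⁻] = α₂ × DIC = 0.1308 × 1.67 = 0.218 mmol/kg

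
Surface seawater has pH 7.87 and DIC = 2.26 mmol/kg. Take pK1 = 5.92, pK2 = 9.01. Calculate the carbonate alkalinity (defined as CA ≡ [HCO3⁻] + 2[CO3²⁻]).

CA = [HCO3⁻] + 2[CO3²⁻] = (α₁ + 2α₂)·DIC
At pH 7.87: [H⁺]/K1 = 10^-1.95 = 0.011220, K2/[H⁺] = 10^-1.14 = 0.072444
α₁ = 1/(1 + 0.011220 + 0.072444) = 1/1.0837 = 0.9228; α₂ = α₁·K2/[H⁺] = 0.06685
α₁ + 2α₂ = 1.0565
CA = 1.0565 × 2.26 = 2.39 mmol/kg

CA = 2.39 mmol/kg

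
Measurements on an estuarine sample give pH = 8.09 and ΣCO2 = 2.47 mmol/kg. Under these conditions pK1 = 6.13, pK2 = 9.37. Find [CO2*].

[CO2*] = 0.0255 mmol/kg

α₀ = 1 / (1 + K1/[H⁺] + K1K2/[H⁺]²) = 1 / (1 + 10^+1.96 + 10^+0.68)
   = 1 / (1 + 91.201 + 4.7863) = 1/96.987 = 0.01031
[CO2*] = α₀ × DIC = 0.01031 × 2.47 = 0.0255 mmol/kg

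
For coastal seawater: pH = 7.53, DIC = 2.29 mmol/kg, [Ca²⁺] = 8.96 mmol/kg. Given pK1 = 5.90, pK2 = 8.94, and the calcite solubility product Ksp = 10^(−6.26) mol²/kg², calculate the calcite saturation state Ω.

α₂ = 1 / (1 + [H⁺]/K2 + [H⁺]²/(K1K2)) = 1 / (1 + 10^+1.41 + 10^-0.22)
   = 1 / (1 + 25.704 + 0.60256) = 1/27.307 = 0.03662
[CO3²⁻] = α₂ × DIC = 0.03662 × 2.29 = 0.08386 mmol/kg
Ksp = 10^(−6.26) = 5.495×10^-7
Ω = [Ca²⁺][CO3²⁻]/Ksp = (8.96×10^-3)(8.386×10^-5) / 5.495×10^-7 = 1.37

Ω = 1.37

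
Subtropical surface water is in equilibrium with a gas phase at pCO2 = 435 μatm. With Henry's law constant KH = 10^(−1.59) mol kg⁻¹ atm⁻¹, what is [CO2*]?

[CO2*] = 11.2 μmol/kg

KH = 10^(−1.59) = 2.570×10^-2 mol kg⁻¹ atm⁻¹
[CO2*] = KH · pCO2 = 2.570×10^-2 × 435×10^-6 atm = 1.12×10^-5 mol/kg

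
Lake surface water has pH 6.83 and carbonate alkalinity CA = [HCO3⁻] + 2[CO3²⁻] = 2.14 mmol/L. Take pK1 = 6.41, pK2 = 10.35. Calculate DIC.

CA = [HCO3⁻] + 2[CO3²⁻] = (α₁ + 2α₂)·DIC
At pH 6.83: [H⁺]/K1 = 10^-0.42 = 0.38019, K2/[H⁺] = 10^-3.52 = 0.00030200
α₁ = 1/(1 + 0.38019 + 0.00030200) = 1/1.3805 = 0.7244; α₂ = α₁·K2/[H⁺] = 0.0002188
α₁ + 2α₂ = 0.7248
DIC = CA / (α₁ + 2α₂) = 2.14 / 0.7248 = 2.95 mmol/L

DIC = 2.95 mmol/L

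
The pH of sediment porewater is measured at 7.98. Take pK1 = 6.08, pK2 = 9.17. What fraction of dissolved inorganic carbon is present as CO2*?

α₀ = 0.0117

α₀ = 1 / (1 + K1/[H⁺] + K1K2/[H⁺]²) = 1 / (1 + 10^+1.90 + 10^+0.71)
   = 1 / (1 + 79.433 + 5.1286) = 1/85.561 = 0.01169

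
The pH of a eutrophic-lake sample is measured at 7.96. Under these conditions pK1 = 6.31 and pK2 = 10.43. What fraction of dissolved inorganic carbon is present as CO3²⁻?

α₂ = 1 / (1 + [H⁺]/K2 + [H⁺]²/(K1K2)) = 1 / (1 + 10^+2.47 + 10^+0.82)
   = 1 / (1 + 295.12 + 6.6069) = 1/302.73 = 0.003303

α₂ = 0.00330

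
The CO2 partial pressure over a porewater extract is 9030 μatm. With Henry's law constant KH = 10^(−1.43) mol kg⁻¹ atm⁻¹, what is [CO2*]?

[CO2*] = 335 μmol/kg

KH = 10^(−1.43) = 3.715×10^-2 mol kg⁻¹ atm⁻¹
[CO2*] = KH · pCO2 = 3.715×10^-2 × 9030×10^-6 atm = 3.35×10^-4 mol/kg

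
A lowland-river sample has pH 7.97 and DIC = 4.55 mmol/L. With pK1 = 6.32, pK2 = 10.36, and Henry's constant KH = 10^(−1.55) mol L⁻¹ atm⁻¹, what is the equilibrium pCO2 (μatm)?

α₀ = 1 / (1 + K1/[H⁺] + K1K2/[H⁺]²) = 1 / (1 + 10^+1.65 + 10^-0.74)
   = 1 / (1 + 44.668 + 0.18197) = 1/45.850 = 0.02181
[CO2*] = α₀ × DIC = 0.02181 × 4.55 = 0.09924 mmol/L
pCO2 = [CO2*]/KH = 9.924×10^-5 / 2.818×10^-2 = 3520 μatm

pCO2 = 3520 μatm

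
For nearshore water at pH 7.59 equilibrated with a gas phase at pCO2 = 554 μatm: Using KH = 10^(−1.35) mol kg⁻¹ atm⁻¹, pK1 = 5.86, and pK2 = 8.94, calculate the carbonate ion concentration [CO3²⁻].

[CO2*] = KH · pCO2 = 10^(−1.35) × 554×10^-6 = 2.475×10^-5 mol/kg
α₀ = 1/(1 + K1/[H⁺] + K1K2/[H⁺]²) = 1/(1 + 10^+1.73 + 10^+0.38) = 0.01751
DIC = [CO2*]/α₀ = 2.475×10^-5 / 0.01751 = 1.413 mmol/kg
[CO3²⁻] = α₂·DIC; α₂ = 0.04201, so [CO3²⁻] = 0.04201 × 1.413 = 0.0594 mmol/kg

[CO3²⁻] = 0.0594 mmol/kg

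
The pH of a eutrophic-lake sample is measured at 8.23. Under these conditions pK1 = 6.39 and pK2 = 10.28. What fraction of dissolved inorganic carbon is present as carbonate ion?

α₂ = 1 / (1 + [H⁺]/K2 + [H⁺]²/(K1K2)) = 1 / (1 + 10^+2.05 + 10^+0.21)
   = 1 / (1 + 112.20 + 1.6218) = 1/114.82 = 0.008709

α₂ = 0.00871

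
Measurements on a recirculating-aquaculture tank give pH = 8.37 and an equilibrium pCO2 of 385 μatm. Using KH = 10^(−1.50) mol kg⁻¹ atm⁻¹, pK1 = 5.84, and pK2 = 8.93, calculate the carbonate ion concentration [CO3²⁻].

[CO3²⁻] = 1.14 mmol/kg

[CO2*] = KH · pCO2 = 10^(−1.50) × 385×10^-6 = 1.217×10^-5 mol/kg
α₀ = 1/(1 + K1/[H⁺] + K1K2/[H⁺]²) = 1/(1 + 10^+2.53 + 10^+1.97) = 0.002309
DIC = [CO2*]/α₀ = 1.217×10^-5 / 0.002309 = 5.274 mmol/kg
[CO3²⁻] = α₂·DIC; α₂ = 0.2154, so [CO3²⁻] = 0.2154 × 5.274 = 1.14 mmol/kg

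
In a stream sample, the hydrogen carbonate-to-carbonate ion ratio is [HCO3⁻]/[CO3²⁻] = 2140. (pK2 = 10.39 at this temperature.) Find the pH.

pH = 7.06

From K2 = [H⁺][CO3²⁻]/[HCO3⁻]:  pH = pK2 − log₁₀([HCO3⁻]/[CO3²⁻])
log₁₀(2140) = +3.330
pH = 10.39 − (+3.330) = 7.06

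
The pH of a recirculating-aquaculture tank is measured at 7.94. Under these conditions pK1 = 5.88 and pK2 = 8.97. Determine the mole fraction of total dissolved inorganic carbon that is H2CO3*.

α₀ = 1 / (1 + K1/[H⁺] + K1K2/[H⁺]²) = 1 / (1 + 10^+2.06 + 10^+1.03)
   = 1 / (1 + 114.82 + 10.715) = 1/126.53 = 0.007903

α₀ = 0.00790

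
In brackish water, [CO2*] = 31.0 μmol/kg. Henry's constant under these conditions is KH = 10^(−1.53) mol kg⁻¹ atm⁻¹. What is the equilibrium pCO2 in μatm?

pCO2 = 1050 μatm

KH = 10^(−1.53) = 2.951×10^-2 mol kg⁻¹ atm⁻¹
pCO2 = [CO2*]/KH = 31.0×10^-6 / 2.951×10^-2 = 1.05×10^-3 atm = 1050 μatm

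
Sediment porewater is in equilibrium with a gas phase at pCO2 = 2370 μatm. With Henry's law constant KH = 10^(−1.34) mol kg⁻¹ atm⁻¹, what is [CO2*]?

KH = 10^(−1.34) = 4.571×10^-2 mol kg⁻¹ atm⁻¹
[CO2*] = KH · pCO2 = 4.571×10^-2 × 2370×10^-6 atm = 1.08×10^-4 mol/kg

[CO2*] = 108 μmol/kg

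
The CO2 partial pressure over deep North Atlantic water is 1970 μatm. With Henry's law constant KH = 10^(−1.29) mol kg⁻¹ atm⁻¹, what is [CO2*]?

[CO2*] = 101 μmol/kg

KH = 10^(−1.29) = 5.129×10^-2 mol kg⁻¹ atm⁻¹
[CO2*] = KH · pCO2 = 5.129×10^-2 × 1970×10^-6 atm = 1.01×10^-4 mol/kg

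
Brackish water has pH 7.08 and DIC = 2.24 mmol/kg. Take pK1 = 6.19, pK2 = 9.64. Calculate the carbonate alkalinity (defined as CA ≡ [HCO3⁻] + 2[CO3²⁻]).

CA = 1.99 mmol/kg

CA = [HCO3⁻] + 2[CO3²⁻] = (α₁ + 2α₂)·DIC
At pH 7.08: [H⁺]/K1 = 10^-0.89 = 0.12882, K2/[H⁺] = 10^-2.56 = 0.0027542
α₁ = 1/(1 + 0.12882 + 0.0027542) = 1/1.1316 = 0.8837; α₂ = α₁·K2/[H⁺] = 0.002434
α₁ + 2α₂ = 0.8886
CA = 0.8886 × 2.24 = 1.99 mmol/kg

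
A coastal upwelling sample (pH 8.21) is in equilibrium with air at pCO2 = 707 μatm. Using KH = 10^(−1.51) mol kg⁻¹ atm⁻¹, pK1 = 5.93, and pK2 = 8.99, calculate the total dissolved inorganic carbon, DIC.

[CO2*] = KH · pCO2 = 10^(−1.51) × 707×10^-6 = 2.185×10^-5 mol/kg
α₀ = 1/(1 + K1/[H⁺] + K1K2/[H⁺]²) = 1/(1 + 10^+2.28 + 10^+1.50) = 0.004481
DIC = [CO2*]/α₀ = 2.185×10^-5 / 0.004481 = 4.88 mmol/kg

DIC = 4.88 mmol/kg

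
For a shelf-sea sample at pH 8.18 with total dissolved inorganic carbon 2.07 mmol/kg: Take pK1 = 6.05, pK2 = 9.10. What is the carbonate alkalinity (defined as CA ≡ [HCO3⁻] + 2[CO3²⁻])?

CA = [HCO3⁻] + 2[CO3²⁻] = (α₁ + 2α₂)·DIC
At pH 8.18: [H⁺]/K1 = 10^-2.13 = 0.0074131, K2/[H⁺] = 10^-0.92 = 0.12023
α₁ = 1/(1 + 0.0074131 + 0.12023) = 1/1.1276 = 0.8868; α₂ = α₁·K2/[H⁺] = 0.1066
α₁ + 2α₂ = 1.1000
CA = 1.1000 × 2.07 = 2.28 mmol/kg

CA = 2.28 mmol/kg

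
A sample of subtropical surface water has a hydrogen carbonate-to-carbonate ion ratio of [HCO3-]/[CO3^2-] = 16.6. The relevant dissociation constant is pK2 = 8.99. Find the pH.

From K2 = [H⁺][CO3^2-]/[HCO3-]:  pH = pK2 − log₁₀([HCO3-]/[CO3^2-])
log₁₀(16.6) = +1.220
pH = 8.99 − (+1.220) = 7.77

pH = 7.77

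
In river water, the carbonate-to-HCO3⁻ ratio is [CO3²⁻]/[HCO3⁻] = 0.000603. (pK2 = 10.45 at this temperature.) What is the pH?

From K2 = [H⁺][CO3²⁻]/[HCO3⁻]:  pH = pK2 + log₁₀([CO3²⁻]/[HCO3⁻])
log₁₀(0.000603) = -3.220
pH = 10.45 + (-3.220) = 7.23

pH = 7.23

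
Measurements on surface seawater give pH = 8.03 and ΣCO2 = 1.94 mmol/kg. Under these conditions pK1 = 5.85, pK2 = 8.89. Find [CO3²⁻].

[CO3²⁻] = 0.234 mmol/kg

α₂ = 1 / (1 + [H⁺]/K2 + [H⁺]²/(K1K2)) = 1 / (1 + 10^+0.86 + 10^-1.32)
   = 1 / (1 + 7.2444 + 0.047863) = 1/8.2922 = 0.1206
[CO3²⁻] = α₂ × DIC = 0.1206 × 1.94 = 0.234 mmol/kg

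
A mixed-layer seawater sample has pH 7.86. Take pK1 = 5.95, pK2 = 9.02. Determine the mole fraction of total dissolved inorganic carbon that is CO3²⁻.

α₂ = 0.0640

α₂ = 1 / (1 + [H⁺]/K2 + [H⁺]²/(K1K2)) = 1 / (1 + 10^+1.16 + 10^-0.75)
   = 1 / (1 + 14.454 + 0.17783) = 1/15.632 = 0.06397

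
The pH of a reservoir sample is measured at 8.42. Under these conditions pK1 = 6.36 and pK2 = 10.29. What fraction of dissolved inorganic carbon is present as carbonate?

α₂ = 1 / (1 + [H⁺]/K2 + [H⁺]²/(K1K2)) = 1 / (1 + 10^+1.87 + 10^-0.19)
   = 1 / (1 + 74.131 + 0.64565) = 1/75.777 = 0.01320

α₂ = 0.0132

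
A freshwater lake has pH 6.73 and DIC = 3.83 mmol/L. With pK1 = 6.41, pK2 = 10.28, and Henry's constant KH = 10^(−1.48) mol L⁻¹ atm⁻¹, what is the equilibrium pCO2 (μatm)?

α₀ = 1 / (1 + K1/[H⁺] + K1K2/[H⁺]²) = 1 / (1 + 10^+0.32 + 10^-3.23)
   = 1 / (1 + 2.0893 + 0.00058884) = 1/3.0899 = 0.3236
[CO2*] = α₀ × DIC = 0.3236 × 3.83 = 1.240 mmol/L
pCO2 = [CO2*]/KH = 1.240×10^-3 / 3.311×10^-2 = 3.74×10^4 μatm

pCO2 = 3.74×10^4 μatm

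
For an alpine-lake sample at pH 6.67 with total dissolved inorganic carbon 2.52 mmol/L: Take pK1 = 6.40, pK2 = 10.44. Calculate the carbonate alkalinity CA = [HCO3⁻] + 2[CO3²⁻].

CA = [HCO3⁻] + 2[CO3²⁻] = (α₁ + 2α₂)·DIC
At pH 6.67: [H⁺]/K1 = 10^-0.27 = 0.53703, K2/[H⁺] = 10^-3.77 = 0.00016982
α₁ = 1/(1 + 0.53703 + 0.00016982) = 1/1.5372 = 0.6505; α₂ = α₁·K2/[H⁺] = 0.0001105
α₁ + 2α₂ = 0.6508
CA = 0.6508 × 2.52 = 1.64 mmol/L

CA = 1.64 mmol/L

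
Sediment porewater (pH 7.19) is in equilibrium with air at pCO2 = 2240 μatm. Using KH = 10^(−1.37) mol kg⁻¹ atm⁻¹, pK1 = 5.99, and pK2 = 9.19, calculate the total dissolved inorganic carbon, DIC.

[CO2*] = KH · pCO2 = 10^(−1.37) × 2240×10^-6 = 9.555×10^-5 mol/kg
α₀ = 1/(1 + K1/[H⁺] + K1K2/[H⁺]²) = 1/(1 + 10^+1.20 + 10^-0.80) = 0.05880
DIC = [CO2*]/α₀ = 9.555×10^-5 / 0.05880 = 1.63 mmol/kg

DIC = 1.63 mmol/kg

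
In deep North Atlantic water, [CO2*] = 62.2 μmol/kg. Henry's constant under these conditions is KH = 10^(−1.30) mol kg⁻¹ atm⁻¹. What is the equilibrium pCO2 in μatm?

KH = 10^(−1.30) = 5.012×10^-2 mol kg⁻¹ atm⁻¹
pCO2 = [CO2*]/KH = 62.2×10^-6 / 5.012×10^-2 = 1.24×10^-3 atm = 1240 μatm

pCO2 = 1240 μatm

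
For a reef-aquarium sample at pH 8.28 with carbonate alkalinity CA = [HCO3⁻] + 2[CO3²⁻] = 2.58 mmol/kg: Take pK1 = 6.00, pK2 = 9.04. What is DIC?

CA = [HCO3⁻] + 2[CO3²⁻] = (α₁ + 2α₂)·DIC
At pH 8.28: [H⁺]/K1 = 10^-2.28 = 0.0052481, K2/[H⁺] = 10^-0.76 = 0.17378
α₁ = 1/(1 + 0.0052481 + 0.17378) = 1/1.1790 = 0.8482; α₂ = α₁·K2/[H⁺] = 0.1474
α₁ + 2α₂ = 1.1429
DIC = CA / (α₁ + 2α₂) = 2.58 / 1.1429 = 2.26 mmol/kg

DIC = 2.26 mmol/kg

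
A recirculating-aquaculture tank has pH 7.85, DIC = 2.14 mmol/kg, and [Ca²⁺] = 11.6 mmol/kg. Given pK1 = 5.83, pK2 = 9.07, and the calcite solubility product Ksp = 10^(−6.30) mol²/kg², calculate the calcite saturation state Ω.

α₂ = 1 / (1 + [H⁺]/K2 + [H⁺]²/(K1K2)) = 1 / (1 + 10^+1.22 + 10^-0.80)
   = 1 / (1 + 16.596 + 0.15849) = 1/17.754 = 0.05632
[CO3²⁻] = α₂ × DIC = 0.05632 × 2.14 = 0.1205 mmol/kg
Ksp = 10^(−6.30) = 5.012×10^-7
Ω = [Ca²⁺][CO3²⁻]/Ksp = (11.6×10^-3)(1.205×10^-4) / 5.012×10^-7 = 2.79

Ω = 2.79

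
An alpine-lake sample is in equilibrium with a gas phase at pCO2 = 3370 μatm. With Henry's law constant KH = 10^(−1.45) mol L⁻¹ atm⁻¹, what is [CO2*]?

[CO2*] = 120 μmol/L

KH = 10^(−1.45) = 3.548×10^-2 mol L⁻¹ atm⁻¹
[CO2*] = KH · pCO2 = 3.548×10^-2 × 3370×10^-6 atm = 1.20×10^-4 mol/L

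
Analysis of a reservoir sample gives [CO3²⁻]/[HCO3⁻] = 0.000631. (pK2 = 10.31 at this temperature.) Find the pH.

pH = 7.11

From K2 = [H⁺][CO3²⁻]/[HCO3⁻]:  pH = pK2 + log₁₀([CO3²⁻]/[HCO3⁻])
log₁₀(0.000631) = -3.200
pH = 10.31 + (-3.200) = 7.11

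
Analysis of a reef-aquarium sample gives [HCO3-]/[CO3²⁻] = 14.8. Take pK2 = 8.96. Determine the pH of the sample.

From K2 = [H⁺][CO3²⁻]/[HCO3-]:  pH = pK2 − log₁₀([HCO3-]/[CO3²⁻])
log₁₀(14.8) = +1.170
pH = 8.96 − (+1.170) = 7.79

pH = 7.79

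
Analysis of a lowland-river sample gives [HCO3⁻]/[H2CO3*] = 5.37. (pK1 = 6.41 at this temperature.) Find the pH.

pH = 7.14

From K1 = [H⁺][HCO3⁻]/[H2CO3*]:  pH = pK1 + log₁₀([HCO3⁻]/[H2CO3*])
log₁₀(5.37) = +0.730
pH = 6.41 + (+0.730) = 7.14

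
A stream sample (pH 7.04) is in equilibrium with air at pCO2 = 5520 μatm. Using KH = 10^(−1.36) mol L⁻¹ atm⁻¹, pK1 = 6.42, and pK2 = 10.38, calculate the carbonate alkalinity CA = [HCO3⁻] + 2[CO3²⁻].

[CO2*] = KH · pCO2 = 10^(−1.36) × 5520×10^-6 = 2.410×10^-4 mol/L
α₀ = 1/(1 + K1/[H⁺] + K1K2/[H⁺]²) = 1/(1 + 10^+0.62 + 10^-2.72) = 0.1934
DIC = [CO2*]/α₀ = 2.410×10^-4 / 0.1934 = 1.246 mmol/L
CA = (α₁ + 2α₂)·DIC = (0.8062 + 2×0.0003685) × 1.246 = 1.01 mmol/L

CA = 1.01 mmol/L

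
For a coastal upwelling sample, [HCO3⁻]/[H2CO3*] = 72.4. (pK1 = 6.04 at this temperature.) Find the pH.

pH = 7.90

From K1 = [H⁺][HCO3⁻]/[H2CO3*]:  pH = pK1 + log₁₀([HCO3⁻]/[H2CO3*])
log₁₀(72.4) = +1.860
pH = 6.04 + (+1.860) = 7.90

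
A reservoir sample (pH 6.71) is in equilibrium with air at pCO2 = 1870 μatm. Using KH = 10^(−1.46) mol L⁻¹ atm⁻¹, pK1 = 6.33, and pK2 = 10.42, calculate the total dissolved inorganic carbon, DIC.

DIC = 0.220 mmol/L

[CO2*] = KH · pCO2 = 10^(−1.46) × 1870×10^-6 = 6.484×10^-5 mol/L
α₀ = 1/(1 + K1/[H⁺] + K1K2/[H⁺]²) = 1/(1 + 10^+0.38 + 10^-3.33) = 0.2942
DIC = [CO2*]/α₀ = 6.484×10^-5 / 0.2942 = 0.220 mmol/L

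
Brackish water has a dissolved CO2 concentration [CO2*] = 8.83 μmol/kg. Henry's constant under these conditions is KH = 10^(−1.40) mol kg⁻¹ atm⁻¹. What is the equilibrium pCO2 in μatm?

pCO2 = 222 μatm

KH = 10^(−1.40) = 3.981×10^-2 mol kg⁻¹ atm⁻¹
pCO2 = [CO2*]/KH = 8.83×10^-6 / 3.981×10^-2 = 2.22×10^-4 atm = 222 μatm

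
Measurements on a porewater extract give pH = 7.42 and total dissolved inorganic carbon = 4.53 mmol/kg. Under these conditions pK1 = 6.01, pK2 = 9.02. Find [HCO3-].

α₁ = 1 / (1 + [H⁺]/K1 + K2/[H⁺]) = 1 / (1 + 10^-1.41 + 10^-1.60)
   = 1 / (1 + 0.038905 + 0.025119) = 1/1.0640 = 0.9398
[HCO3⁻] = α₁ × DIC = 0.9398 × 4.53 = 4.26 mmol/kg

[HCO3⁻] = 4.26 mmol/kg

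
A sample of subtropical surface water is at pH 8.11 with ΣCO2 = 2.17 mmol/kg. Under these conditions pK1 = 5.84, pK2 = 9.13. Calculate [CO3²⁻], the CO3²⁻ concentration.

α₂ = 1 / (1 + [H⁺]/K2 + [H⁺]²/(K1K2)) = 1 / (1 + 10^+1.02 + 10^-1.25)
   = 1 / (1 + 10.471 + 0.056234) = 1/11.528 = 0.08675
[CO3²⁻] = α₂ × DIC = 0.08675 × 2.17 = 0.188 mmol/kg

[CO3²⁻] = 0.188 mmol/kg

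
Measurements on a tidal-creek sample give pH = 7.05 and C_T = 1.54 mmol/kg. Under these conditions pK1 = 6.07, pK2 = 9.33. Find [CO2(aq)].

α₀ = 1 / (1 + K1/[H⁺] + K1K2/[H⁺]²) = 1 / (1 + 10^+0.98 + 10^-1.30)
   = 1 / (1 + 9.5499 + 0.050119) = 1/10.600 = 0.09434
[CO2*] = α₀ × DIC = 0.09434 × 1.54 = 0.145 mmol/kg

[CO2*] = 0.145 mmol/kg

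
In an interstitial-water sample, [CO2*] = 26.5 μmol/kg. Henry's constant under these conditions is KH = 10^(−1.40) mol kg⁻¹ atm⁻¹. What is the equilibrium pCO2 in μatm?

KH = 10^(−1.40) = 3.981×10^-2 mol kg⁻¹ atm⁻¹
pCO2 = [CO2*]/KH = 26.5×10^-6 / 3.981×10^-2 = 6.66×10^-4 atm = 666 μatm

pCO2 = 666 μatm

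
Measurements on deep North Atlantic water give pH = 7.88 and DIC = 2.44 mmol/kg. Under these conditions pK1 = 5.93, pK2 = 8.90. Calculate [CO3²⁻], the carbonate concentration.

α₂ = 1 / (1 + [H⁺]/K2 + [H⁺]²/(K1K2)) = 1 / (1 + 10^+1.02 + 10^-0.93)
   = 1 / (1 + 10.471 + 0.11749) = 1/11.589 = 0.08629
[CO3²⁻] = α₂ × DIC = 0.08629 × 2.44 = 0.211 mmol/kg

[CO3²⁻] = 0.211 mmol/kg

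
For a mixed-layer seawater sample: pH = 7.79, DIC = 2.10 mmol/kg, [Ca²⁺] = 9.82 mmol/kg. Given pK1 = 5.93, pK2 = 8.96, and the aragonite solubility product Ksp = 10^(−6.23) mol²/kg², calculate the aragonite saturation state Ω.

α₂ = 1 / (1 + [H⁺]/K2 + [H⁺]²/(K1K2)) = 1 / (1 + 10^+1.17 + 10^-0.69)
   = 1 / (1 + 14.791 + 0.20417) = 1/15.995 = 0.06252
[CO3²⁻] = α₂ × DIC = 0.06252 × 2.10 = 0.1313 mmol/kg
Ksp = 10^(−6.23) = 5.888×10^-7
Ω = [Ca²⁺][CO3²⁻]/Ksp = (9.82×10^-3)(1.313×10^-4) / 5.888×10^-7 = 2.19

Ω = 2.19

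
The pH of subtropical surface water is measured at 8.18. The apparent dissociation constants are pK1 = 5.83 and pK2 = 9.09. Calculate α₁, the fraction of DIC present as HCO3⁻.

α₁ = 0.887

α₁ = 1 / (1 + [H⁺]/K1 + K2/[H⁺]) = 1 / (1 + 10^-2.35 + 10^-0.91)
   = 1 / (1 + 0.0044668 + 0.12303) = 1/1.1275 = 0.8869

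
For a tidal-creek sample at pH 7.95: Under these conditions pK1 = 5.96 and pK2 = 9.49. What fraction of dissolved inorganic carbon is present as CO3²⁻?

α₂ = 1 / (1 + [H⁺]/K2 + [H⁺]²/(K1K2)) = 1 / (1 + 10^+1.54 + 10^-0.45)
   = 1 / (1 + 34.674 + 0.35481) = 1/36.028 = 0.02776

α₂ = 0.0278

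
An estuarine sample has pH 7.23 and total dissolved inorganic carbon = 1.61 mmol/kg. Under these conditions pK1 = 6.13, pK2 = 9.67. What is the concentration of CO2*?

α₀ = 1 / (1 + K1/[H⁺] + K1K2/[H⁺]²) = 1 / (1 + 10^+1.10 + 10^-1.34)
   = 1 / (1 + 12.589 + 0.045709) = 1/13.635 = 0.07334
[CO2*] = α₀ × DIC = 0.07334 × 1.61 = 0.118 mmol/kg

[CO2*] = 0.118 mmol/kg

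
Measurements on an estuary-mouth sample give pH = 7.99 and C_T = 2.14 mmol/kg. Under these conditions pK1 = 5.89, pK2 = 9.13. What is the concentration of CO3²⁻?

α₂ = 1 / (1 + [H⁺]/K2 + [H⁺]²/(K1K2)) = 1 / (1 + 10^+1.14 + 10^-0.96)
   = 1 / (1 + 13.804 + 0.10965) = 1/14.913 = 0.06705
[CO3²⁻] = α₂ × DIC = 0.06705 × 2.14 = 0.143 mmol/kg

[CO3²⁻] = 0.143 mmol/kg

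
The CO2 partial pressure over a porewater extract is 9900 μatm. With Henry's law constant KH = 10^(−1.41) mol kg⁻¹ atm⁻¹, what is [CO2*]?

[CO2*] = 385 μmol/kg

KH = 10^(−1.41) = 3.890×10^-2 mol kg⁻¹ atm⁻¹
[CO2*] = KH · pCO2 = 3.890×10^-2 × 9900×10^-6 atm = 3.85×10^-4 mol/kg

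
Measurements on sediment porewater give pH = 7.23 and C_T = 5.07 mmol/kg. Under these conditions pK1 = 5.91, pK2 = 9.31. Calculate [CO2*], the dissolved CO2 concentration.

α₀ = 1 / (1 + K1/[H⁺] + K1K2/[H⁺]²) = 1 / (1 + 10^+1.32 + 10^-0.76)
   = 1 / (1 + 20.893 + 0.17378) = 1/22.067 = 0.04532
[CO2*] = α₀ × DIC = 0.04532 × 5.07 = 0.230 mmol/kg

[CO2*] = 0.230 mmol/kg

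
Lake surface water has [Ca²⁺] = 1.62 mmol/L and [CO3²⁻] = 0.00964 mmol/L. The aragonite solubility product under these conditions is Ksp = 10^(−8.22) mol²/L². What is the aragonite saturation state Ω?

Ksp = 10^(−8.22) = 6.026×10^-9
Ω = [Ca²⁺][CO3²⁻]/Ksp = (1.62×10^-3)(0.00964×10^-3) / 6.026×10^-9 = 2.59

Ω = 2.59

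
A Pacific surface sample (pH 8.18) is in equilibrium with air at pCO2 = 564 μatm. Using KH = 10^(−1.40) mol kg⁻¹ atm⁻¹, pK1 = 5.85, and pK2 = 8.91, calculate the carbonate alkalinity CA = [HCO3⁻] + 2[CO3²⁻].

CA = 6.59 mmol/kg

[CO2*] = KH · pCO2 = 10^(−1.40) × 564×10^-6 = 2.245×10^-5 mol/kg
α₀ = 1/(1 + K1/[H⁺] + K1K2/[H⁺]²) = 1/(1 + 10^+2.33 + 10^+1.60) = 0.003928
DIC = [CO2*]/α₀ = 2.245×10^-5 / 0.003928 = 5.717 mmol/kg
CA = (α₁ + 2α₂)·DIC = (0.8397 + 2×0.1564) × 5.717 = 6.59 mmol/kg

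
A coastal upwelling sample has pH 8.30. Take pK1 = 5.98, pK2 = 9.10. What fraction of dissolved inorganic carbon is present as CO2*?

α₀ = 1 / (1 + K1/[H⁺] + K1K2/[H⁺]²) = 1 / (1 + 10^+2.32 + 10^+1.52)
   = 1 / (1 + 208.93 + 33.113) = 1/243.04 = 0.004115

α₀ = 0.00411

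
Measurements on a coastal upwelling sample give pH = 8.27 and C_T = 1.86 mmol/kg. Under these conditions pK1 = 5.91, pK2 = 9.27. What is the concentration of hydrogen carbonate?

α₁ = 1 / (1 + [H⁺]/K1 + K2/[H⁺]) = 1 / (1 + 10^-2.36 + 10^-1.00)
   = 1 / (1 + 0.0043652 + 0.10000) = 1/1.1044 = 0.9055
[HCO3⁻] = α₁ × DIC = 0.9055 × 1.86 = 1.68 mmol/kg

[HCO3⁻] = 1.68 mmol/kg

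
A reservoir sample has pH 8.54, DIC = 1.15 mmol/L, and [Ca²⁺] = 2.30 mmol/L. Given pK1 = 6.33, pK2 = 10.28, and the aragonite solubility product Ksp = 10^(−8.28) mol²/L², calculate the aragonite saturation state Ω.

Ω = 8.95

α₂ = 1 / (1 + [H⁺]/K2 + [H⁺]²/(K1K2)) = 1 / (1 + 10^+1.74 + 10^-0.47)
   = 1 / (1 + 54.954 + 0.33884) = 1/56.293 = 0.01776
[CO3²⁻] = α₂ × DIC = 0.01776 × 1.15 = 0.02043 mmol/L
Ksp = 10^(−8.28) = 5.248×10^-9
Ω = [Ca²⁺][CO3²⁻]/Ksp = (2.30×10^-3)(2.043×10^-5) / 5.248×10^-9 = 8.95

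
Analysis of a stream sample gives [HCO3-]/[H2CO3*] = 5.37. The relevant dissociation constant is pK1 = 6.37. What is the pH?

pH = 7.10

From K1 = [H⁺][HCO3-]/[H2CO3*]:  pH = pK1 + log₁₀([HCO3-]/[H2CO3*])
log₁₀(5.37) = +0.730
pH = 6.37 + (+0.730) = 7.10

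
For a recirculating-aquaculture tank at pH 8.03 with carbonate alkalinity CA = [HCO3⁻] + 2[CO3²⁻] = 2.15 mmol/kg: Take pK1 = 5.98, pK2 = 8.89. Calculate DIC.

DIC = 1.93 mmol/kg

CA = [HCO3⁻] + 2[CO3²⁻] = (α₁ + 2α₂)·DIC
At pH 8.03: [H⁺]/K1 = 10^-2.05 = 0.0089125, K2/[H⁺] = 10^-0.86 = 0.13804
α₁ = 1/(1 + 0.0089125 + 0.13804) = 1/1.1470 = 0.8719; α₂ = α₁·K2/[H⁺] = 0.1204
α₁ + 2α₂ = 1.1126
DIC = CA / (α₁ + 2α₂) = 2.15 / 1.1126 = 1.93 mmol/kg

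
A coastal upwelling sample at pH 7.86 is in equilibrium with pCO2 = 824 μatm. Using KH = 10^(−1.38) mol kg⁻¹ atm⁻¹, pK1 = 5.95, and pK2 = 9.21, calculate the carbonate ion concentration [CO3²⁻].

[CO3²⁻] = 0.125 mmol/kg

[CO2*] = KH · pCO2 = 10^(−1.38) × 824×10^-6 = 3.435×10^-5 mol/kg
α₀ = 1/(1 + K1/[H⁺] + K1K2/[H⁺]²) = 1/(1 + 10^+1.91 + 10^+0.56) = 0.01164
DIC = [CO2*]/α₀ = 3.435×10^-5 / 0.01164 = 2.951 mmol/kg
[CO3²⁻] = α₂·DIC; α₂ = 0.04226, so [CO3²⁻] = 0.04226 × 2.951 = 0.125 mmol/kg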